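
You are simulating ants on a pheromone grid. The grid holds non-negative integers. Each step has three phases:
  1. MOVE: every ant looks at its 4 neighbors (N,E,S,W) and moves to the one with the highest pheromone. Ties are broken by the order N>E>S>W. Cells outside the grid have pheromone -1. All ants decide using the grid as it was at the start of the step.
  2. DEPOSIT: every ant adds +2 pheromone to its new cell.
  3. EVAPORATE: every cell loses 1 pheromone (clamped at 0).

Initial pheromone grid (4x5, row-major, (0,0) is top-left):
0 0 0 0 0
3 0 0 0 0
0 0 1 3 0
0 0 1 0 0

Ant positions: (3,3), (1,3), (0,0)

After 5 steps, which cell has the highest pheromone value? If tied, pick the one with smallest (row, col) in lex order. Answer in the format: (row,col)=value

Answer: (2,3)=10

Derivation:
Step 1: ant0:(3,3)->N->(2,3) | ant1:(1,3)->S->(2,3) | ant2:(0,0)->S->(1,0)
  grid max=6 at (2,3)
Step 2: ant0:(2,3)->N->(1,3) | ant1:(2,3)->N->(1,3) | ant2:(1,0)->N->(0,0)
  grid max=5 at (2,3)
Step 3: ant0:(1,3)->S->(2,3) | ant1:(1,3)->S->(2,3) | ant2:(0,0)->S->(1,0)
  grid max=8 at (2,3)
Step 4: ant0:(2,3)->N->(1,3) | ant1:(2,3)->N->(1,3) | ant2:(1,0)->N->(0,0)
  grid max=7 at (2,3)
Step 5: ant0:(1,3)->S->(2,3) | ant1:(1,3)->S->(2,3) | ant2:(0,0)->S->(1,0)
  grid max=10 at (2,3)
Final grid:
  0 0 0 0 0
  4 0 0 4 0
  0 0 0 10 0
  0 0 0 0 0
Max pheromone 10 at (2,3)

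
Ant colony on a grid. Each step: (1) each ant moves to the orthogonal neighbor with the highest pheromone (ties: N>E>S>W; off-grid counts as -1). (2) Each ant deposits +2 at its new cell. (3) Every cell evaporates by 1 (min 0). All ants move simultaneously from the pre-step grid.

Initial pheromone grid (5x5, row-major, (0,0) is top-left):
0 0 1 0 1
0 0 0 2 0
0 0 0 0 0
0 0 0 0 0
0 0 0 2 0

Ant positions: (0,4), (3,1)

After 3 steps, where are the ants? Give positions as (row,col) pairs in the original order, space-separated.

Step 1: ant0:(0,4)->S->(1,4) | ant1:(3,1)->N->(2,1)
  grid max=1 at (1,3)
Step 2: ant0:(1,4)->W->(1,3) | ant1:(2,1)->N->(1,1)
  grid max=2 at (1,3)
Step 3: ant0:(1,3)->N->(0,3) | ant1:(1,1)->N->(0,1)
  grid max=1 at (0,1)

(0,3) (0,1)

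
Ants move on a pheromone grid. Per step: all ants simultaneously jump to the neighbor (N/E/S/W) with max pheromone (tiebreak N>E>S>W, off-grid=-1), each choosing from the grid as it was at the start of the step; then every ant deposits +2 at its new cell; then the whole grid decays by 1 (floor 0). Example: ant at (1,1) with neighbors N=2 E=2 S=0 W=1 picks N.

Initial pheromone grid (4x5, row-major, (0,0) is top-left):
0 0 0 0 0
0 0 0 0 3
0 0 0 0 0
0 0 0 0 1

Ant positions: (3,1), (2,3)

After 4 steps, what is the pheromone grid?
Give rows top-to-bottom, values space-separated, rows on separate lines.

After step 1: ants at (2,1),(1,3)
  0 0 0 0 0
  0 0 0 1 2
  0 1 0 0 0
  0 0 0 0 0
After step 2: ants at (1,1),(1,4)
  0 0 0 0 0
  0 1 0 0 3
  0 0 0 0 0
  0 0 0 0 0
After step 3: ants at (0,1),(0,4)
  0 1 0 0 1
  0 0 0 0 2
  0 0 0 0 0
  0 0 0 0 0
After step 4: ants at (0,2),(1,4)
  0 0 1 0 0
  0 0 0 0 3
  0 0 0 0 0
  0 0 0 0 0

0 0 1 0 0
0 0 0 0 3
0 0 0 0 0
0 0 0 0 0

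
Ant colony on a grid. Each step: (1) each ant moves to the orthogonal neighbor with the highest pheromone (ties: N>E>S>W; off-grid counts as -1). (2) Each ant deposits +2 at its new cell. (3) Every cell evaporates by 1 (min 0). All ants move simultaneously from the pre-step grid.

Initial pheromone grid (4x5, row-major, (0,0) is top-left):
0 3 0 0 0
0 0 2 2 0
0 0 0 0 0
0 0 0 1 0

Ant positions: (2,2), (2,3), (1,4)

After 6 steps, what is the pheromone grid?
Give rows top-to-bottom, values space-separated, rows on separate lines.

After step 1: ants at (1,2),(1,3),(1,3)
  0 2 0 0 0
  0 0 3 5 0
  0 0 0 0 0
  0 0 0 0 0
After step 2: ants at (1,3),(1,2),(1,2)
  0 1 0 0 0
  0 0 6 6 0
  0 0 0 0 0
  0 0 0 0 0
After step 3: ants at (1,2),(1,3),(1,3)
  0 0 0 0 0
  0 0 7 9 0
  0 0 0 0 0
  0 0 0 0 0
After step 4: ants at (1,3),(1,2),(1,2)
  0 0 0 0 0
  0 0 10 10 0
  0 0 0 0 0
  0 0 0 0 0
After step 5: ants at (1,2),(1,3),(1,3)
  0 0 0 0 0
  0 0 11 13 0
  0 0 0 0 0
  0 0 0 0 0
After step 6: ants at (1,3),(1,2),(1,2)
  0 0 0 0 0
  0 0 14 14 0
  0 0 0 0 0
  0 0 0 0 0

0 0 0 0 0
0 0 14 14 0
0 0 0 0 0
0 0 0 0 0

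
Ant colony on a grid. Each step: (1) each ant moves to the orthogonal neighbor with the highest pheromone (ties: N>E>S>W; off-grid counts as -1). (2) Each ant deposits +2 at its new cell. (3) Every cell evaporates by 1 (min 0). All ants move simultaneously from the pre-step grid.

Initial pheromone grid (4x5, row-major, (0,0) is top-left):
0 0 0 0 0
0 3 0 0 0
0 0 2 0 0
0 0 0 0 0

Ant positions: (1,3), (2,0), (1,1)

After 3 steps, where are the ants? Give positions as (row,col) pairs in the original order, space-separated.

Step 1: ant0:(1,3)->N->(0,3) | ant1:(2,0)->N->(1,0) | ant2:(1,1)->N->(0,1)
  grid max=2 at (1,1)
Step 2: ant0:(0,3)->E->(0,4) | ant1:(1,0)->E->(1,1) | ant2:(0,1)->S->(1,1)
  grid max=5 at (1,1)
Step 3: ant0:(0,4)->S->(1,4) | ant1:(1,1)->N->(0,1) | ant2:(1,1)->N->(0,1)
  grid max=4 at (1,1)

(1,4) (0,1) (0,1)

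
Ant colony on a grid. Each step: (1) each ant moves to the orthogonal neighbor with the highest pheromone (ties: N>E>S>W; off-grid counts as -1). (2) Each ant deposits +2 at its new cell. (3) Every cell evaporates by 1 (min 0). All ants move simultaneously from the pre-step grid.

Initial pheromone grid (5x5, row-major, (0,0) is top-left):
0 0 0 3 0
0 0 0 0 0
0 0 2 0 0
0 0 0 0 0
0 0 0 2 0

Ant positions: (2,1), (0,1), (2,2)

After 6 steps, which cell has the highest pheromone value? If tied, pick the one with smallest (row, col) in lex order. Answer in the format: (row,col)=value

Step 1: ant0:(2,1)->E->(2,2) | ant1:(0,1)->E->(0,2) | ant2:(2,2)->N->(1,2)
  grid max=3 at (2,2)
Step 2: ant0:(2,2)->N->(1,2) | ant1:(0,2)->E->(0,3) | ant2:(1,2)->S->(2,2)
  grid max=4 at (2,2)
Step 3: ant0:(1,2)->S->(2,2) | ant1:(0,3)->E->(0,4) | ant2:(2,2)->N->(1,2)
  grid max=5 at (2,2)
Step 4: ant0:(2,2)->N->(1,2) | ant1:(0,4)->W->(0,3) | ant2:(1,2)->S->(2,2)
  grid max=6 at (2,2)
Step 5: ant0:(1,2)->S->(2,2) | ant1:(0,3)->E->(0,4) | ant2:(2,2)->N->(1,2)
  grid max=7 at (2,2)
Step 6: ant0:(2,2)->N->(1,2) | ant1:(0,4)->W->(0,3) | ant2:(1,2)->S->(2,2)
  grid max=8 at (2,2)
Final grid:
  0 0 0 3 0
  0 0 6 0 0
  0 0 8 0 0
  0 0 0 0 0
  0 0 0 0 0
Max pheromone 8 at (2,2)

Answer: (2,2)=8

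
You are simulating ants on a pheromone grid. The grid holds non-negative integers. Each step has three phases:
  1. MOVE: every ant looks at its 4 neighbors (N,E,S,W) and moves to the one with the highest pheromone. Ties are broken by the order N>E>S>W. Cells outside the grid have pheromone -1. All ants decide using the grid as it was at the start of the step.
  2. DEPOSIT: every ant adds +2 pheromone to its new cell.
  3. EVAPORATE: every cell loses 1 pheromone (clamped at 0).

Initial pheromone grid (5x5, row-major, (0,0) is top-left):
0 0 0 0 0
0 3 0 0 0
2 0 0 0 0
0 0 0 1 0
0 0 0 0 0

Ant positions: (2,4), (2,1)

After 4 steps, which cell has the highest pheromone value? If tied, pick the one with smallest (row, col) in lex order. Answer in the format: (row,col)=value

Answer: (1,1)=3

Derivation:
Step 1: ant0:(2,4)->N->(1,4) | ant1:(2,1)->N->(1,1)
  grid max=4 at (1,1)
Step 2: ant0:(1,4)->N->(0,4) | ant1:(1,1)->N->(0,1)
  grid max=3 at (1,1)
Step 3: ant0:(0,4)->S->(1,4) | ant1:(0,1)->S->(1,1)
  grid max=4 at (1,1)
Step 4: ant0:(1,4)->N->(0,4) | ant1:(1,1)->N->(0,1)
  grid max=3 at (1,1)
Final grid:
  0 1 0 0 1
  0 3 0 0 0
  0 0 0 0 0
  0 0 0 0 0
  0 0 0 0 0
Max pheromone 3 at (1,1)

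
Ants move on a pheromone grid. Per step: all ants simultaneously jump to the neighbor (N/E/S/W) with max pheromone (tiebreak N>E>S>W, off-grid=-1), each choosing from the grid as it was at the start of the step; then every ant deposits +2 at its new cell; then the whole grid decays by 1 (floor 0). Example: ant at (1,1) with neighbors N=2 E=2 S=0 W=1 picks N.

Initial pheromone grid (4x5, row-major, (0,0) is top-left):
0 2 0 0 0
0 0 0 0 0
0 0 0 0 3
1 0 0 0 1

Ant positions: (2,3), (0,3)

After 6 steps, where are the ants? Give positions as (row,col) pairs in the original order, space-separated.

Step 1: ant0:(2,3)->E->(2,4) | ant1:(0,3)->E->(0,4)
  grid max=4 at (2,4)
Step 2: ant0:(2,4)->N->(1,4) | ant1:(0,4)->S->(1,4)
  grid max=3 at (1,4)
Step 3: ant0:(1,4)->S->(2,4) | ant1:(1,4)->S->(2,4)
  grid max=6 at (2,4)
Step 4: ant0:(2,4)->N->(1,4) | ant1:(2,4)->N->(1,4)
  grid max=5 at (1,4)
Step 5: ant0:(1,4)->S->(2,4) | ant1:(1,4)->S->(2,4)
  grid max=8 at (2,4)
Step 6: ant0:(2,4)->N->(1,4) | ant1:(2,4)->N->(1,4)
  grid max=7 at (1,4)

(1,4) (1,4)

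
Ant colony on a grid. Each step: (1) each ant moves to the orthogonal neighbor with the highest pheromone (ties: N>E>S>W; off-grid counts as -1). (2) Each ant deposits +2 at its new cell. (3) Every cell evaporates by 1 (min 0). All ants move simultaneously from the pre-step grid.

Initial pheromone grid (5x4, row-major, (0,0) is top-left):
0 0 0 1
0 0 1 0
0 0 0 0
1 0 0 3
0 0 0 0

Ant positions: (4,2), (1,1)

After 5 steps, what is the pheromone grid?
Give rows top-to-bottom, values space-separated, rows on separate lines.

After step 1: ants at (3,2),(1,2)
  0 0 0 0
  0 0 2 0
  0 0 0 0
  0 0 1 2
  0 0 0 0
After step 2: ants at (3,3),(0,2)
  0 0 1 0
  0 0 1 0
  0 0 0 0
  0 0 0 3
  0 0 0 0
After step 3: ants at (2,3),(1,2)
  0 0 0 0
  0 0 2 0
  0 0 0 1
  0 0 0 2
  0 0 0 0
After step 4: ants at (3,3),(0,2)
  0 0 1 0
  0 0 1 0
  0 0 0 0
  0 0 0 3
  0 0 0 0
After step 5: ants at (2,3),(1,2)
  0 0 0 0
  0 0 2 0
  0 0 0 1
  0 0 0 2
  0 0 0 0

0 0 0 0
0 0 2 0
0 0 0 1
0 0 0 2
0 0 0 0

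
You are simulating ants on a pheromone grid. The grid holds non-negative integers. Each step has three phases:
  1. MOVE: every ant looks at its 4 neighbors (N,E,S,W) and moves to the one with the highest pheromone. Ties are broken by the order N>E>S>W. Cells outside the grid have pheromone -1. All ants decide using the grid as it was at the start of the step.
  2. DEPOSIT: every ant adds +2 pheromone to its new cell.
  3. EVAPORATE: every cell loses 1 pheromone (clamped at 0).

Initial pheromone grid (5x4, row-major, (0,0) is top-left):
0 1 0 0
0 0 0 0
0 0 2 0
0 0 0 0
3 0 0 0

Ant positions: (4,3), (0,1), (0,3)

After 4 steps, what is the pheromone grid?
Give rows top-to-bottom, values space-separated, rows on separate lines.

After step 1: ants at (3,3),(0,2),(1,3)
  0 0 1 0
  0 0 0 1
  0 0 1 0
  0 0 0 1
  2 0 0 0
After step 2: ants at (2,3),(0,3),(0,3)
  0 0 0 3
  0 0 0 0
  0 0 0 1
  0 0 0 0
  1 0 0 0
After step 3: ants at (1,3),(1,3),(1,3)
  0 0 0 2
  0 0 0 5
  0 0 0 0
  0 0 0 0
  0 0 0 0
After step 4: ants at (0,3),(0,3),(0,3)
  0 0 0 7
  0 0 0 4
  0 0 0 0
  0 0 0 0
  0 0 0 0

0 0 0 7
0 0 0 4
0 0 0 0
0 0 0 0
0 0 0 0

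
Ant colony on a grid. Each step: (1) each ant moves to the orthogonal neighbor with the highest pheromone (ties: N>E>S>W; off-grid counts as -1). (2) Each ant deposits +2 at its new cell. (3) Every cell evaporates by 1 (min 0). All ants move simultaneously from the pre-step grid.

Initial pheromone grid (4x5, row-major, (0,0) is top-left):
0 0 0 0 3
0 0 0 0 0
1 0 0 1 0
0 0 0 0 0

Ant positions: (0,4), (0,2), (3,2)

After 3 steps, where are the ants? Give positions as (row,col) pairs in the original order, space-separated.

Step 1: ant0:(0,4)->S->(1,4) | ant1:(0,2)->E->(0,3) | ant2:(3,2)->N->(2,2)
  grid max=2 at (0,4)
Step 2: ant0:(1,4)->N->(0,4) | ant1:(0,3)->E->(0,4) | ant2:(2,2)->N->(1,2)
  grid max=5 at (0,4)
Step 3: ant0:(0,4)->S->(1,4) | ant1:(0,4)->S->(1,4) | ant2:(1,2)->N->(0,2)
  grid max=4 at (0,4)

(1,4) (1,4) (0,2)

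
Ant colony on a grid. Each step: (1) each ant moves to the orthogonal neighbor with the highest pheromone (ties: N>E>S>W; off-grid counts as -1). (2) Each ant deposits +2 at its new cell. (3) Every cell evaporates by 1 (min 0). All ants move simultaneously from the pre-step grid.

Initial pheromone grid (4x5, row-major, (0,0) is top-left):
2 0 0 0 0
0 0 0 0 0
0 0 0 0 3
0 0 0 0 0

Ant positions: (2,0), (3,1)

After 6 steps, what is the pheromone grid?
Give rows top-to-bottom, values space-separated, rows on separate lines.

After step 1: ants at (1,0),(2,1)
  1 0 0 0 0
  1 0 0 0 0
  0 1 0 0 2
  0 0 0 0 0
After step 2: ants at (0,0),(1,1)
  2 0 0 0 0
  0 1 0 0 0
  0 0 0 0 1
  0 0 0 0 0
After step 3: ants at (0,1),(0,1)
  1 3 0 0 0
  0 0 0 0 0
  0 0 0 0 0
  0 0 0 0 0
After step 4: ants at (0,0),(0,0)
  4 2 0 0 0
  0 0 0 0 0
  0 0 0 0 0
  0 0 0 0 0
After step 5: ants at (0,1),(0,1)
  3 5 0 0 0
  0 0 0 0 0
  0 0 0 0 0
  0 0 0 0 0
After step 6: ants at (0,0),(0,0)
  6 4 0 0 0
  0 0 0 0 0
  0 0 0 0 0
  0 0 0 0 0

6 4 0 0 0
0 0 0 0 0
0 0 0 0 0
0 0 0 0 0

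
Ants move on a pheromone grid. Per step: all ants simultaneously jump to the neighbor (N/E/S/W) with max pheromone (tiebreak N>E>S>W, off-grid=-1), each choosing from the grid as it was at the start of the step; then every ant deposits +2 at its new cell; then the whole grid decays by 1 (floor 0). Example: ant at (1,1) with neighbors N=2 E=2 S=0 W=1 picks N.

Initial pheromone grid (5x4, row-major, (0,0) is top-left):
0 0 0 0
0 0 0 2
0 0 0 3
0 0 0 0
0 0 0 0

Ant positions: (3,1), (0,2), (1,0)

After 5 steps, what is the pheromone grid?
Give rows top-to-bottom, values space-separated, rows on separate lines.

After step 1: ants at (2,1),(0,3),(0,0)
  1 0 0 1
  0 0 0 1
  0 1 0 2
  0 0 0 0
  0 0 0 0
After step 2: ants at (1,1),(1,3),(0,1)
  0 1 0 0
  0 1 0 2
  0 0 0 1
  0 0 0 0
  0 0 0 0
After step 3: ants at (0,1),(2,3),(1,1)
  0 2 0 0
  0 2 0 1
  0 0 0 2
  0 0 0 0
  0 0 0 0
After step 4: ants at (1,1),(1,3),(0,1)
  0 3 0 0
  0 3 0 2
  0 0 0 1
  0 0 0 0
  0 0 0 0
After step 5: ants at (0,1),(2,3),(1,1)
  0 4 0 0
  0 4 0 1
  0 0 0 2
  0 0 0 0
  0 0 0 0

0 4 0 0
0 4 0 1
0 0 0 2
0 0 0 0
0 0 0 0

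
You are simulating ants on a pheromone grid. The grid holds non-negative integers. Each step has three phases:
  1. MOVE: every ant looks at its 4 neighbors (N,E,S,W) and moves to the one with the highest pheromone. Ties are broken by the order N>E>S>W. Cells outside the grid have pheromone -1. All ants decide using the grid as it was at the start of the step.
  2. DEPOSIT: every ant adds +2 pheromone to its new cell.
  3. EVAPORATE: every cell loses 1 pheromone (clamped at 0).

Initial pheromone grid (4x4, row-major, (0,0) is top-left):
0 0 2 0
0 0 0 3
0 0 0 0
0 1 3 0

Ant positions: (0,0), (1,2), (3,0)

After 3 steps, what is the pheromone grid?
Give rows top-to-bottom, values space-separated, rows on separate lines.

After step 1: ants at (0,1),(1,3),(3,1)
  0 1 1 0
  0 0 0 4
  0 0 0 0
  0 2 2 0
After step 2: ants at (0,2),(0,3),(3,2)
  0 0 2 1
  0 0 0 3
  0 0 0 0
  0 1 3 0
After step 3: ants at (0,3),(1,3),(3,1)
  0 0 1 2
  0 0 0 4
  0 0 0 0
  0 2 2 0

0 0 1 2
0 0 0 4
0 0 0 0
0 2 2 0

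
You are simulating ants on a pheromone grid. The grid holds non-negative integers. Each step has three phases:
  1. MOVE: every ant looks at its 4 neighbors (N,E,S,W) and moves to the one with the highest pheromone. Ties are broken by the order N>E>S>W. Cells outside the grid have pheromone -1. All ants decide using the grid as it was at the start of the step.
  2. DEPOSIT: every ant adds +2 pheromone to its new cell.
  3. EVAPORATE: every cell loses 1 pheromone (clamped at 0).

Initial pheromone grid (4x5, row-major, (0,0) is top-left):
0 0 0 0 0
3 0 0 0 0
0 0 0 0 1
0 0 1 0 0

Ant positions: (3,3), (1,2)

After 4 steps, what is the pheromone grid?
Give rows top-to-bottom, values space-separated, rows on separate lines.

After step 1: ants at (3,2),(0,2)
  0 0 1 0 0
  2 0 0 0 0
  0 0 0 0 0
  0 0 2 0 0
After step 2: ants at (2,2),(0,3)
  0 0 0 1 0
  1 0 0 0 0
  0 0 1 0 0
  0 0 1 0 0
After step 3: ants at (3,2),(0,4)
  0 0 0 0 1
  0 0 0 0 0
  0 0 0 0 0
  0 0 2 0 0
After step 4: ants at (2,2),(1,4)
  0 0 0 0 0
  0 0 0 0 1
  0 0 1 0 0
  0 0 1 0 0

0 0 0 0 0
0 0 0 0 1
0 0 1 0 0
0 0 1 0 0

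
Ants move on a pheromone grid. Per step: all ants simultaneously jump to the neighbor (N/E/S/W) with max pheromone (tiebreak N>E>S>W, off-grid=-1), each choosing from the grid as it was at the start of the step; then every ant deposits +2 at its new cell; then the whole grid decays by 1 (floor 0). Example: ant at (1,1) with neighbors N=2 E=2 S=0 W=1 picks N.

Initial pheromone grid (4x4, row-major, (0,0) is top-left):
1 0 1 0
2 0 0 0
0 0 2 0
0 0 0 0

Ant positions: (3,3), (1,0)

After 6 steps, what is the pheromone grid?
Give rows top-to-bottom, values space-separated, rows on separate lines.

After step 1: ants at (2,3),(0,0)
  2 0 0 0
  1 0 0 0
  0 0 1 1
  0 0 0 0
After step 2: ants at (2,2),(1,0)
  1 0 0 0
  2 0 0 0
  0 0 2 0
  0 0 0 0
After step 3: ants at (1,2),(0,0)
  2 0 0 0
  1 0 1 0
  0 0 1 0
  0 0 0 0
After step 4: ants at (2,2),(1,0)
  1 0 0 0
  2 0 0 0
  0 0 2 0
  0 0 0 0
After step 5: ants at (1,2),(0,0)
  2 0 0 0
  1 0 1 0
  0 0 1 0
  0 0 0 0
After step 6: ants at (2,2),(1,0)
  1 0 0 0
  2 0 0 0
  0 0 2 0
  0 0 0 0

1 0 0 0
2 0 0 0
0 0 2 0
0 0 0 0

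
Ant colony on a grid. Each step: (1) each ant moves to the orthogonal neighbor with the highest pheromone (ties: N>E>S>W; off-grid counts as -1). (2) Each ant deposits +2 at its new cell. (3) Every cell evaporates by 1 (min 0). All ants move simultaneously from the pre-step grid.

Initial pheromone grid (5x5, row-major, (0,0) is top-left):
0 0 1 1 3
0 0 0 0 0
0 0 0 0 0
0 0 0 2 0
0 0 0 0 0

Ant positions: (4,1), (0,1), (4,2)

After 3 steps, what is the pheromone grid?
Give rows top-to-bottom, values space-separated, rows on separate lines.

After step 1: ants at (3,1),(0,2),(3,2)
  0 0 2 0 2
  0 0 0 0 0
  0 0 0 0 0
  0 1 1 1 0
  0 0 0 0 0
After step 2: ants at (3,2),(0,3),(3,3)
  0 0 1 1 1
  0 0 0 0 0
  0 0 0 0 0
  0 0 2 2 0
  0 0 0 0 0
After step 3: ants at (3,3),(0,4),(3,2)
  0 0 0 0 2
  0 0 0 0 0
  0 0 0 0 0
  0 0 3 3 0
  0 0 0 0 0

0 0 0 0 2
0 0 0 0 0
0 0 0 0 0
0 0 3 3 0
0 0 0 0 0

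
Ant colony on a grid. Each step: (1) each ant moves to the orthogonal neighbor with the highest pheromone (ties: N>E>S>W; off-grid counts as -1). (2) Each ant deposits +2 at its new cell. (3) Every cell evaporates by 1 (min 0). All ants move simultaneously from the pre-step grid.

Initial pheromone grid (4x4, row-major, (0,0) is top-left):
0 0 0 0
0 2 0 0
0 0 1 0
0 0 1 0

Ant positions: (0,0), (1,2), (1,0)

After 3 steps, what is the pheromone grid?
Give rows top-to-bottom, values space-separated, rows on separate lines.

After step 1: ants at (0,1),(1,1),(1,1)
  0 1 0 0
  0 5 0 0
  0 0 0 0
  0 0 0 0
After step 2: ants at (1,1),(0,1),(0,1)
  0 4 0 0
  0 6 0 0
  0 0 0 0
  0 0 0 0
After step 3: ants at (0,1),(1,1),(1,1)
  0 5 0 0
  0 9 0 0
  0 0 0 0
  0 0 0 0

0 5 0 0
0 9 0 0
0 0 0 0
0 0 0 0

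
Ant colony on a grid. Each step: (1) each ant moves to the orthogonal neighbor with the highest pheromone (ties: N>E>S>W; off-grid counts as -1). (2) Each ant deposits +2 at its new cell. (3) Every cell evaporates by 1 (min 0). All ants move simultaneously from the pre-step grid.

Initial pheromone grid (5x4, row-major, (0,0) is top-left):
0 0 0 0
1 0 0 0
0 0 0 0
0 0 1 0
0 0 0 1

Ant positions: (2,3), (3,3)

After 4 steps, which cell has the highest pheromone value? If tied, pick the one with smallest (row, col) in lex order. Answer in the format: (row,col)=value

Step 1: ant0:(2,3)->N->(1,3) | ant1:(3,3)->S->(4,3)
  grid max=2 at (4,3)
Step 2: ant0:(1,3)->N->(0,3) | ant1:(4,3)->N->(3,3)
  grid max=1 at (0,3)
Step 3: ant0:(0,3)->S->(1,3) | ant1:(3,3)->S->(4,3)
  grid max=2 at (4,3)
Step 4: ant0:(1,3)->N->(0,3) | ant1:(4,3)->N->(3,3)
  grid max=1 at (0,3)
Final grid:
  0 0 0 1
  0 0 0 0
  0 0 0 0
  0 0 0 1
  0 0 0 1
Max pheromone 1 at (0,3)

Answer: (0,3)=1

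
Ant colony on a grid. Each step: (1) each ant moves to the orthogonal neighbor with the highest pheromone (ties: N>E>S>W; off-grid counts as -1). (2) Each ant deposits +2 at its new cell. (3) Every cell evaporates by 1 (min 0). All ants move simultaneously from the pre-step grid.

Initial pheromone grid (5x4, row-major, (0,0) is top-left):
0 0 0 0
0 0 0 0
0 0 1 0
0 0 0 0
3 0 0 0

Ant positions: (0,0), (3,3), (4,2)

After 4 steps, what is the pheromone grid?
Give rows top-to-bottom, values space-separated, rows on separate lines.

After step 1: ants at (0,1),(2,3),(3,2)
  0 1 0 0
  0 0 0 0
  0 0 0 1
  0 0 1 0
  2 0 0 0
After step 2: ants at (0,2),(1,3),(2,2)
  0 0 1 0
  0 0 0 1
  0 0 1 0
  0 0 0 0
  1 0 0 0
After step 3: ants at (0,3),(0,3),(1,2)
  0 0 0 3
  0 0 1 0
  0 0 0 0
  0 0 0 0
  0 0 0 0
After step 4: ants at (1,3),(1,3),(0,2)
  0 0 1 2
  0 0 0 3
  0 0 0 0
  0 0 0 0
  0 0 0 0

0 0 1 2
0 0 0 3
0 0 0 0
0 0 0 0
0 0 0 0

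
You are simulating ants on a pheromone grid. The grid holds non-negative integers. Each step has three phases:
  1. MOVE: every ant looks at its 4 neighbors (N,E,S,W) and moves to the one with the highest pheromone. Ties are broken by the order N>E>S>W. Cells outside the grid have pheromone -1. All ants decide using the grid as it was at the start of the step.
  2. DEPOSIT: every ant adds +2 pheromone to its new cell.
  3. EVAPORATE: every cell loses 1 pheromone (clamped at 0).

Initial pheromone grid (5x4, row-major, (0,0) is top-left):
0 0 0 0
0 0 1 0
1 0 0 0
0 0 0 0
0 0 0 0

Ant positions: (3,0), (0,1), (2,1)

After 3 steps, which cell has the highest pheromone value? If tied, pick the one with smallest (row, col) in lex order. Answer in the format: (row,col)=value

Step 1: ant0:(3,0)->N->(2,0) | ant1:(0,1)->E->(0,2) | ant2:(2,1)->W->(2,0)
  grid max=4 at (2,0)
Step 2: ant0:(2,0)->N->(1,0) | ant1:(0,2)->E->(0,3) | ant2:(2,0)->N->(1,0)
  grid max=3 at (1,0)
Step 3: ant0:(1,0)->S->(2,0) | ant1:(0,3)->S->(1,3) | ant2:(1,0)->S->(2,0)
  grid max=6 at (2,0)
Final grid:
  0 0 0 0
  2 0 0 1
  6 0 0 0
  0 0 0 0
  0 0 0 0
Max pheromone 6 at (2,0)

Answer: (2,0)=6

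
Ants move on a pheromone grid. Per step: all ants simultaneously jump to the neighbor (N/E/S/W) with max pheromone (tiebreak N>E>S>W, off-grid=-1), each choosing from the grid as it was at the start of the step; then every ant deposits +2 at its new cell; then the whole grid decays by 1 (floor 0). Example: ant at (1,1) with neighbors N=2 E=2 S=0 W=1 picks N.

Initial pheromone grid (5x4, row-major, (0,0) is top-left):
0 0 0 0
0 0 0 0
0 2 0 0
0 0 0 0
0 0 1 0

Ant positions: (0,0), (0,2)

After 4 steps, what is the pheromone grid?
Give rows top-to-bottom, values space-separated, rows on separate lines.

After step 1: ants at (0,1),(0,3)
  0 1 0 1
  0 0 0 0
  0 1 0 0
  0 0 0 0
  0 0 0 0
After step 2: ants at (0,2),(1,3)
  0 0 1 0
  0 0 0 1
  0 0 0 0
  0 0 0 0
  0 0 0 0
After step 3: ants at (0,3),(0,3)
  0 0 0 3
  0 0 0 0
  0 0 0 0
  0 0 0 0
  0 0 0 0
After step 4: ants at (1,3),(1,3)
  0 0 0 2
  0 0 0 3
  0 0 0 0
  0 0 0 0
  0 0 0 0

0 0 0 2
0 0 0 3
0 0 0 0
0 0 0 0
0 0 0 0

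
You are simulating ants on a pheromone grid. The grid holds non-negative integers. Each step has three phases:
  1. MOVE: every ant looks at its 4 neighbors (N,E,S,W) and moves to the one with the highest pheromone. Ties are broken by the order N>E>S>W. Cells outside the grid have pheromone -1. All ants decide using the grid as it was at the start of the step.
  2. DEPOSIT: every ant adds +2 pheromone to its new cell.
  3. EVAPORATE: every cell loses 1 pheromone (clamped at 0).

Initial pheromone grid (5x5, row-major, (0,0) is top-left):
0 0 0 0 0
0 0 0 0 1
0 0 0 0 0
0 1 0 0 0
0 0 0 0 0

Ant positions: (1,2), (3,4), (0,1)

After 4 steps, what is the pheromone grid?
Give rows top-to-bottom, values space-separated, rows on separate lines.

After step 1: ants at (0,2),(2,4),(0,2)
  0 0 3 0 0
  0 0 0 0 0
  0 0 0 0 1
  0 0 0 0 0
  0 0 0 0 0
After step 2: ants at (0,3),(1,4),(0,3)
  0 0 2 3 0
  0 0 0 0 1
  0 0 0 0 0
  0 0 0 0 0
  0 0 0 0 0
After step 3: ants at (0,2),(0,4),(0,2)
  0 0 5 2 1
  0 0 0 0 0
  0 0 0 0 0
  0 0 0 0 0
  0 0 0 0 0
After step 4: ants at (0,3),(0,3),(0,3)
  0 0 4 7 0
  0 0 0 0 0
  0 0 0 0 0
  0 0 0 0 0
  0 0 0 0 0

0 0 4 7 0
0 0 0 0 0
0 0 0 0 0
0 0 0 0 0
0 0 0 0 0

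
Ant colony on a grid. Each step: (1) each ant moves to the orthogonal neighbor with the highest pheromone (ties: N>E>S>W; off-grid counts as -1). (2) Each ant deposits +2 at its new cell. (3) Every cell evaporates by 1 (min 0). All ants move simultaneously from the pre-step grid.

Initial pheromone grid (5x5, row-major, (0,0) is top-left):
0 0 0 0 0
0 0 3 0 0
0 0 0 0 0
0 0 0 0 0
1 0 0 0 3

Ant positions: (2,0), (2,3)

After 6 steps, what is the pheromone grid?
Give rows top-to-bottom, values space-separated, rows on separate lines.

After step 1: ants at (1,0),(1,3)
  0 0 0 0 0
  1 0 2 1 0
  0 0 0 0 0
  0 0 0 0 0
  0 0 0 0 2
After step 2: ants at (0,0),(1,2)
  1 0 0 0 0
  0 0 3 0 0
  0 0 0 0 0
  0 0 0 0 0
  0 0 0 0 1
After step 3: ants at (0,1),(0,2)
  0 1 1 0 0
  0 0 2 0 0
  0 0 0 0 0
  0 0 0 0 0
  0 0 0 0 0
After step 4: ants at (0,2),(1,2)
  0 0 2 0 0
  0 0 3 0 0
  0 0 0 0 0
  0 0 0 0 0
  0 0 0 0 0
After step 5: ants at (1,2),(0,2)
  0 0 3 0 0
  0 0 4 0 0
  0 0 0 0 0
  0 0 0 0 0
  0 0 0 0 0
After step 6: ants at (0,2),(1,2)
  0 0 4 0 0
  0 0 5 0 0
  0 0 0 0 0
  0 0 0 0 0
  0 0 0 0 0

0 0 4 0 0
0 0 5 0 0
0 0 0 0 0
0 0 0 0 0
0 0 0 0 0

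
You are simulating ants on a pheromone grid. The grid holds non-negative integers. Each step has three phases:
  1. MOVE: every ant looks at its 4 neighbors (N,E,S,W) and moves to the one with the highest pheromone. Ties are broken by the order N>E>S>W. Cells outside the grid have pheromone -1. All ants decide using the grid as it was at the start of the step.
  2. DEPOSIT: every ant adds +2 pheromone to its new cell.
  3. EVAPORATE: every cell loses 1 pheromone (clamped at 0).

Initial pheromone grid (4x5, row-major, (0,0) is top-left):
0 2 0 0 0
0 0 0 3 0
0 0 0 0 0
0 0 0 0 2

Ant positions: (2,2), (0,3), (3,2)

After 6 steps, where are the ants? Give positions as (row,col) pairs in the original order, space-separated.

Step 1: ant0:(2,2)->N->(1,2) | ant1:(0,3)->S->(1,3) | ant2:(3,2)->N->(2,2)
  grid max=4 at (1,3)
Step 2: ant0:(1,2)->E->(1,3) | ant1:(1,3)->W->(1,2) | ant2:(2,2)->N->(1,2)
  grid max=5 at (1,3)
Step 3: ant0:(1,3)->W->(1,2) | ant1:(1,2)->E->(1,3) | ant2:(1,2)->E->(1,3)
  grid max=8 at (1,3)
Step 4: ant0:(1,2)->E->(1,3) | ant1:(1,3)->W->(1,2) | ant2:(1,3)->W->(1,2)
  grid max=9 at (1,3)
Step 5: ant0:(1,3)->W->(1,2) | ant1:(1,2)->E->(1,3) | ant2:(1,2)->E->(1,3)
  grid max=12 at (1,3)
Step 6: ant0:(1,2)->E->(1,3) | ant1:(1,3)->W->(1,2) | ant2:(1,3)->W->(1,2)
  grid max=13 at (1,3)

(1,3) (1,2) (1,2)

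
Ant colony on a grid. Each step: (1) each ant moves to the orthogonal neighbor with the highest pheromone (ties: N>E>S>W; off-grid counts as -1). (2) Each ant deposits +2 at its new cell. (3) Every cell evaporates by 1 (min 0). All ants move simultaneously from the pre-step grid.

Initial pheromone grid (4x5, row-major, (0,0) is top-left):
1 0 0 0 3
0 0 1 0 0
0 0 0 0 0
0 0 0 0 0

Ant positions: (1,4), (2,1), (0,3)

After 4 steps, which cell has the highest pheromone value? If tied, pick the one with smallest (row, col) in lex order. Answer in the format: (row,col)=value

Step 1: ant0:(1,4)->N->(0,4) | ant1:(2,1)->N->(1,1) | ant2:(0,3)->E->(0,4)
  grid max=6 at (0,4)
Step 2: ant0:(0,4)->S->(1,4) | ant1:(1,1)->N->(0,1) | ant2:(0,4)->S->(1,4)
  grid max=5 at (0,4)
Step 3: ant0:(1,4)->N->(0,4) | ant1:(0,1)->E->(0,2) | ant2:(1,4)->N->(0,4)
  grid max=8 at (0,4)
Step 4: ant0:(0,4)->S->(1,4) | ant1:(0,2)->E->(0,3) | ant2:(0,4)->S->(1,4)
  grid max=7 at (0,4)
Final grid:
  0 0 0 1 7
  0 0 0 0 5
  0 0 0 0 0
  0 0 0 0 0
Max pheromone 7 at (0,4)

Answer: (0,4)=7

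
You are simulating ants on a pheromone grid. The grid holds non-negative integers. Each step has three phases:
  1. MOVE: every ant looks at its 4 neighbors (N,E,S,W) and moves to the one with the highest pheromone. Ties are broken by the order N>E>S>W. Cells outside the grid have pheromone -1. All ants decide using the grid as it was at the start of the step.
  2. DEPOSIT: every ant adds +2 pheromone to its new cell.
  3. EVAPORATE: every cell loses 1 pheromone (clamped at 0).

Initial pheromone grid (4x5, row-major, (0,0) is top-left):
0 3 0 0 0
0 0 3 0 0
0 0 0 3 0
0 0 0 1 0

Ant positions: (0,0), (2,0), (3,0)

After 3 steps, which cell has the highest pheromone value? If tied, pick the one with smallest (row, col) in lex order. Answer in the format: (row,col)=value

Answer: (0,1)=4

Derivation:
Step 1: ant0:(0,0)->E->(0,1) | ant1:(2,0)->N->(1,0) | ant2:(3,0)->N->(2,0)
  grid max=4 at (0,1)
Step 2: ant0:(0,1)->E->(0,2) | ant1:(1,0)->S->(2,0) | ant2:(2,0)->N->(1,0)
  grid max=3 at (0,1)
Step 3: ant0:(0,2)->W->(0,1) | ant1:(2,0)->N->(1,0) | ant2:(1,0)->S->(2,0)
  grid max=4 at (0,1)
Final grid:
  0 4 0 0 0
  3 0 0 0 0
  3 0 0 0 0
  0 0 0 0 0
Max pheromone 4 at (0,1)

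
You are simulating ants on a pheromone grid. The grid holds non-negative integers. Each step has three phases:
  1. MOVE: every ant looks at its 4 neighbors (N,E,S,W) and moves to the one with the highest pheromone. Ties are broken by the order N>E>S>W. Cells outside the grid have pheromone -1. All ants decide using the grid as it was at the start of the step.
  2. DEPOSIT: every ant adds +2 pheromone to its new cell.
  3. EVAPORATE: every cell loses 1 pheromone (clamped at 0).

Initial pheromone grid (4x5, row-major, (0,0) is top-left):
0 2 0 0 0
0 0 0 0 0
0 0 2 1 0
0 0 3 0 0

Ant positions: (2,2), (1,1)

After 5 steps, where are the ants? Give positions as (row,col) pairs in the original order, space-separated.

Step 1: ant0:(2,2)->S->(3,2) | ant1:(1,1)->N->(0,1)
  grid max=4 at (3,2)
Step 2: ant0:(3,2)->N->(2,2) | ant1:(0,1)->E->(0,2)
  grid max=3 at (3,2)
Step 3: ant0:(2,2)->S->(3,2) | ant1:(0,2)->W->(0,1)
  grid max=4 at (3,2)
Step 4: ant0:(3,2)->N->(2,2) | ant1:(0,1)->E->(0,2)
  grid max=3 at (3,2)
Step 5: ant0:(2,2)->S->(3,2) | ant1:(0,2)->W->(0,1)
  grid max=4 at (3,2)

(3,2) (0,1)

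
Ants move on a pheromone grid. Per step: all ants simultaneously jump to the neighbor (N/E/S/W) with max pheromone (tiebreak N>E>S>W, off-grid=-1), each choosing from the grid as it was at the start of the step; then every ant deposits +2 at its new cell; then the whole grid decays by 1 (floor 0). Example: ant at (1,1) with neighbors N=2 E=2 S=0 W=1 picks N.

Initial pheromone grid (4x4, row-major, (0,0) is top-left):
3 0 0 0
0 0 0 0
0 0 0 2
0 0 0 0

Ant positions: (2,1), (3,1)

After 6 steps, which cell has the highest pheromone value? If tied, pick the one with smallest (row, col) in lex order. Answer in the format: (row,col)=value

Step 1: ant0:(2,1)->N->(1,1) | ant1:(3,1)->N->(2,1)
  grid max=2 at (0,0)
Step 2: ant0:(1,1)->S->(2,1) | ant1:(2,1)->N->(1,1)
  grid max=2 at (1,1)
Step 3: ant0:(2,1)->N->(1,1) | ant1:(1,1)->S->(2,1)
  grid max=3 at (1,1)
Step 4: ant0:(1,1)->S->(2,1) | ant1:(2,1)->N->(1,1)
  grid max=4 at (1,1)
Step 5: ant0:(2,1)->N->(1,1) | ant1:(1,1)->S->(2,1)
  grid max=5 at (1,1)
Step 6: ant0:(1,1)->S->(2,1) | ant1:(2,1)->N->(1,1)
  grid max=6 at (1,1)
Final grid:
  0 0 0 0
  0 6 0 0
  0 6 0 0
  0 0 0 0
Max pheromone 6 at (1,1)

Answer: (1,1)=6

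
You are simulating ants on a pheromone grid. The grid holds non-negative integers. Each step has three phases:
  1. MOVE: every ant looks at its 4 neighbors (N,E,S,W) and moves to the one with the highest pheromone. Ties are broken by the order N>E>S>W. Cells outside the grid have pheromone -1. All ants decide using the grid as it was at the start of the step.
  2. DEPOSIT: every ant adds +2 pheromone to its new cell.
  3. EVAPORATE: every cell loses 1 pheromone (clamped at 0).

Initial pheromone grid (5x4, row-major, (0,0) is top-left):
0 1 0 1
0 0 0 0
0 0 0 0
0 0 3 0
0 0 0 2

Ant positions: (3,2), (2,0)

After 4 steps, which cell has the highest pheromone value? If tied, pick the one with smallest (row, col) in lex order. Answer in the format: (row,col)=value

Answer: (3,2)=3

Derivation:
Step 1: ant0:(3,2)->N->(2,2) | ant1:(2,0)->N->(1,0)
  grid max=2 at (3,2)
Step 2: ant0:(2,2)->S->(3,2) | ant1:(1,0)->N->(0,0)
  grid max=3 at (3,2)
Step 3: ant0:(3,2)->N->(2,2) | ant1:(0,0)->E->(0,1)
  grid max=2 at (3,2)
Step 4: ant0:(2,2)->S->(3,2) | ant1:(0,1)->E->(0,2)
  grid max=3 at (3,2)
Final grid:
  0 0 1 0
  0 0 0 0
  0 0 0 0
  0 0 3 0
  0 0 0 0
Max pheromone 3 at (3,2)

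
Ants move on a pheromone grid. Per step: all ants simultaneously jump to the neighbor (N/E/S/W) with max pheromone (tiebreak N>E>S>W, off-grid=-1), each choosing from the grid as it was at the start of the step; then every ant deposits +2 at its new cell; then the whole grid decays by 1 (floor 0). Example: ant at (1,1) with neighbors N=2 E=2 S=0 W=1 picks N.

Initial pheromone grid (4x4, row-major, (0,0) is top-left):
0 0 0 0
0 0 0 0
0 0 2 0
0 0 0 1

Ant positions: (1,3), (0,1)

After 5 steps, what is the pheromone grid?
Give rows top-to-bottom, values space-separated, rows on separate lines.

After step 1: ants at (0,3),(0,2)
  0 0 1 1
  0 0 0 0
  0 0 1 0
  0 0 0 0
After step 2: ants at (0,2),(0,3)
  0 0 2 2
  0 0 0 0
  0 0 0 0
  0 0 0 0
After step 3: ants at (0,3),(0,2)
  0 0 3 3
  0 0 0 0
  0 0 0 0
  0 0 0 0
After step 4: ants at (0,2),(0,3)
  0 0 4 4
  0 0 0 0
  0 0 0 0
  0 0 0 0
After step 5: ants at (0,3),(0,2)
  0 0 5 5
  0 0 0 0
  0 0 0 0
  0 0 0 0

0 0 5 5
0 0 0 0
0 0 0 0
0 0 0 0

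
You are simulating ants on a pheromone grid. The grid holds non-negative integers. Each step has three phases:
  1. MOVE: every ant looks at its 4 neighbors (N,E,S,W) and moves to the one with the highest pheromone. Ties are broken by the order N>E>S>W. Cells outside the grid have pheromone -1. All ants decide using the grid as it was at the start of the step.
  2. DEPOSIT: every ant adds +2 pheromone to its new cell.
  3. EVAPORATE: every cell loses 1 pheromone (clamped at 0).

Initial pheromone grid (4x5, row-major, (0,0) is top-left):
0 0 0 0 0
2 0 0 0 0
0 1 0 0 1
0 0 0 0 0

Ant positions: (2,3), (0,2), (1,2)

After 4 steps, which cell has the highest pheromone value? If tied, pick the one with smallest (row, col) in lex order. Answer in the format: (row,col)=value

Answer: (0,2)=4

Derivation:
Step 1: ant0:(2,3)->E->(2,4) | ant1:(0,2)->E->(0,3) | ant2:(1,2)->N->(0,2)
  grid max=2 at (2,4)
Step 2: ant0:(2,4)->N->(1,4) | ant1:(0,3)->W->(0,2) | ant2:(0,2)->E->(0,3)
  grid max=2 at (0,2)
Step 3: ant0:(1,4)->S->(2,4) | ant1:(0,2)->E->(0,3) | ant2:(0,3)->W->(0,2)
  grid max=3 at (0,2)
Step 4: ant0:(2,4)->N->(1,4) | ant1:(0,3)->W->(0,2) | ant2:(0,2)->E->(0,3)
  grid max=4 at (0,2)
Final grid:
  0 0 4 4 0
  0 0 0 0 1
  0 0 0 0 1
  0 0 0 0 0
Max pheromone 4 at (0,2)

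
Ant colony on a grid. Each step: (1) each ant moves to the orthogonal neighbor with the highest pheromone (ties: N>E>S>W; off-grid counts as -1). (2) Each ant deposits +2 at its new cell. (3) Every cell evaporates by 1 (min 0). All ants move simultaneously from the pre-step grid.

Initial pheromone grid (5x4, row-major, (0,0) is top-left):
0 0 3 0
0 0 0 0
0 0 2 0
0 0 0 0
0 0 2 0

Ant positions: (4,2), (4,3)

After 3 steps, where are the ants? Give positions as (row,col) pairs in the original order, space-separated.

Step 1: ant0:(4,2)->N->(3,2) | ant1:(4,3)->W->(4,2)
  grid max=3 at (4,2)
Step 2: ant0:(3,2)->S->(4,2) | ant1:(4,2)->N->(3,2)
  grid max=4 at (4,2)
Step 3: ant0:(4,2)->N->(3,2) | ant1:(3,2)->S->(4,2)
  grid max=5 at (4,2)

(3,2) (4,2)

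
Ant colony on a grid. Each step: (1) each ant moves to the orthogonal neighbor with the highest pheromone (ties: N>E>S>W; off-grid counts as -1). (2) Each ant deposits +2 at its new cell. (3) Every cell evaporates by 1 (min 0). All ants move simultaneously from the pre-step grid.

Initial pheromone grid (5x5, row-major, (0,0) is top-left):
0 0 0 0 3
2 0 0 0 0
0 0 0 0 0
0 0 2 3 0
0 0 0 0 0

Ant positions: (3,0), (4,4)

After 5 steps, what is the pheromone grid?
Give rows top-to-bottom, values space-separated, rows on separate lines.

After step 1: ants at (2,0),(3,4)
  0 0 0 0 2
  1 0 0 0 0
  1 0 0 0 0
  0 0 1 2 1
  0 0 0 0 0
After step 2: ants at (1,0),(3,3)
  0 0 0 0 1
  2 0 0 0 0
  0 0 0 0 0
  0 0 0 3 0
  0 0 0 0 0
After step 3: ants at (0,0),(2,3)
  1 0 0 0 0
  1 0 0 0 0
  0 0 0 1 0
  0 0 0 2 0
  0 0 0 0 0
After step 4: ants at (1,0),(3,3)
  0 0 0 0 0
  2 0 0 0 0
  0 0 0 0 0
  0 0 0 3 0
  0 0 0 0 0
After step 5: ants at (0,0),(2,3)
  1 0 0 0 0
  1 0 0 0 0
  0 0 0 1 0
  0 0 0 2 0
  0 0 0 0 0

1 0 0 0 0
1 0 0 0 0
0 0 0 1 0
0 0 0 2 0
0 0 0 0 0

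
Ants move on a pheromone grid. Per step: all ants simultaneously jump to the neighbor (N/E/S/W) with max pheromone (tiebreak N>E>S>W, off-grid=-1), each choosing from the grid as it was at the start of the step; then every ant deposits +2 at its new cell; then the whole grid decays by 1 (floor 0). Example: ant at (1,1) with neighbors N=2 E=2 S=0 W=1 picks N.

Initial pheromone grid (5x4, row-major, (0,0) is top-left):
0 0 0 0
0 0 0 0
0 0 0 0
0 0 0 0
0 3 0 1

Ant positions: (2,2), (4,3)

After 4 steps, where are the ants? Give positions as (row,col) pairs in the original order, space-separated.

Step 1: ant0:(2,2)->N->(1,2) | ant1:(4,3)->N->(3,3)
  grid max=2 at (4,1)
Step 2: ant0:(1,2)->N->(0,2) | ant1:(3,3)->N->(2,3)
  grid max=1 at (0,2)
Step 3: ant0:(0,2)->E->(0,3) | ant1:(2,3)->N->(1,3)
  grid max=1 at (0,3)
Step 4: ant0:(0,3)->S->(1,3) | ant1:(1,3)->N->(0,3)
  grid max=2 at (0,3)

(1,3) (0,3)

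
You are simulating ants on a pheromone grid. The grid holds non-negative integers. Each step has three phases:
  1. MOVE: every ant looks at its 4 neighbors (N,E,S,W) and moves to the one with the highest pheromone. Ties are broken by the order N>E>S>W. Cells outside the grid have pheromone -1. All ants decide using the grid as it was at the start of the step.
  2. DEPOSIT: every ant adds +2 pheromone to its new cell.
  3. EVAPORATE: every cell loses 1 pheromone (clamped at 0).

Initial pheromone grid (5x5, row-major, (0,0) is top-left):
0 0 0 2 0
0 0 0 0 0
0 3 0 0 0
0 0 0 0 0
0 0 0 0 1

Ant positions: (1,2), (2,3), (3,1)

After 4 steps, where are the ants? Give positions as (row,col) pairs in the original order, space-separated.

Step 1: ant0:(1,2)->N->(0,2) | ant1:(2,3)->N->(1,3) | ant2:(3,1)->N->(2,1)
  grid max=4 at (2,1)
Step 2: ant0:(0,2)->E->(0,3) | ant1:(1,3)->N->(0,3) | ant2:(2,1)->N->(1,1)
  grid max=4 at (0,3)
Step 3: ant0:(0,3)->E->(0,4) | ant1:(0,3)->E->(0,4) | ant2:(1,1)->S->(2,1)
  grid max=4 at (2,1)
Step 4: ant0:(0,4)->W->(0,3) | ant1:(0,4)->W->(0,3) | ant2:(2,1)->N->(1,1)
  grid max=6 at (0,3)

(0,3) (0,3) (1,1)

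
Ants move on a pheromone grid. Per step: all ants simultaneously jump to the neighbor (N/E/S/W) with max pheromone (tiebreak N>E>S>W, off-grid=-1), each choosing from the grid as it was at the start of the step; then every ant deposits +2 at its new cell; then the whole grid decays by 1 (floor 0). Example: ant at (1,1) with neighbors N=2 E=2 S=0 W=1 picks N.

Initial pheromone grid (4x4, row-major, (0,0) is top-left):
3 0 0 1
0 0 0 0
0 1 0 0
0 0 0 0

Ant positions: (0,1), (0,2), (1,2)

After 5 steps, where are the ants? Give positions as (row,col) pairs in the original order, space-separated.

Step 1: ant0:(0,1)->W->(0,0) | ant1:(0,2)->E->(0,3) | ant2:(1,2)->N->(0,2)
  grid max=4 at (0,0)
Step 2: ant0:(0,0)->E->(0,1) | ant1:(0,3)->W->(0,2) | ant2:(0,2)->E->(0,3)
  grid max=3 at (0,0)
Step 3: ant0:(0,1)->W->(0,0) | ant1:(0,2)->E->(0,3) | ant2:(0,3)->W->(0,2)
  grid max=4 at (0,0)
Step 4: ant0:(0,0)->E->(0,1) | ant1:(0,3)->W->(0,2) | ant2:(0,2)->E->(0,3)
  grid max=5 at (0,3)
Step 5: ant0:(0,1)->E->(0,2) | ant1:(0,2)->E->(0,3) | ant2:(0,3)->W->(0,2)
  grid max=7 at (0,2)

(0,2) (0,3) (0,2)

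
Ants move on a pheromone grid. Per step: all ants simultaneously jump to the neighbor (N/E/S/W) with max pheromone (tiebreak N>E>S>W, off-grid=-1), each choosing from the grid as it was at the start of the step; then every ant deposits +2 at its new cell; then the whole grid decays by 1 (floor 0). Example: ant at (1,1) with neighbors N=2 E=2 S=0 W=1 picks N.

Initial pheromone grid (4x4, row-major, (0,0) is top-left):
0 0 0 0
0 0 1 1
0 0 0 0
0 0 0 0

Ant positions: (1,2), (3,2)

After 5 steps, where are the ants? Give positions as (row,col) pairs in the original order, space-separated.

Step 1: ant0:(1,2)->E->(1,3) | ant1:(3,2)->N->(2,2)
  grid max=2 at (1,3)
Step 2: ant0:(1,3)->N->(0,3) | ant1:(2,2)->N->(1,2)
  grid max=1 at (0,3)
Step 3: ant0:(0,3)->S->(1,3) | ant1:(1,2)->E->(1,3)
  grid max=4 at (1,3)
Step 4: ant0:(1,3)->N->(0,3) | ant1:(1,3)->N->(0,3)
  grid max=3 at (0,3)
Step 5: ant0:(0,3)->S->(1,3) | ant1:(0,3)->S->(1,3)
  grid max=6 at (1,3)

(1,3) (1,3)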